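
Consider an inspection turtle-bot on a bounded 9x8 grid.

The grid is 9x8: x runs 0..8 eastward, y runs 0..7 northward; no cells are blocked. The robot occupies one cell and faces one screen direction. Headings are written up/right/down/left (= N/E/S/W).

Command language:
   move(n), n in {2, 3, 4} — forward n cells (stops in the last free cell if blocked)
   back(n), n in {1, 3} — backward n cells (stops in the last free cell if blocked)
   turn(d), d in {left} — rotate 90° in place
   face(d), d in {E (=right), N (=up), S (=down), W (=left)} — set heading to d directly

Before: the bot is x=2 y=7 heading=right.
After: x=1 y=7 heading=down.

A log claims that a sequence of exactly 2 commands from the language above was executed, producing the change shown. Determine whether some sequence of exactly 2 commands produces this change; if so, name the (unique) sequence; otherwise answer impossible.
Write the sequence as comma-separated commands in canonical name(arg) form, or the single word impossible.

key: order matters: swapping back(1) and face(S) lands elsewhere
start: x=2 y=7 heading=right
step 1 (back(1)): x=1 y=7 heading=right
step 2 (face(S)): x=1 y=7 heading=down
no rival 2-sequence matches.

back(1), face(S)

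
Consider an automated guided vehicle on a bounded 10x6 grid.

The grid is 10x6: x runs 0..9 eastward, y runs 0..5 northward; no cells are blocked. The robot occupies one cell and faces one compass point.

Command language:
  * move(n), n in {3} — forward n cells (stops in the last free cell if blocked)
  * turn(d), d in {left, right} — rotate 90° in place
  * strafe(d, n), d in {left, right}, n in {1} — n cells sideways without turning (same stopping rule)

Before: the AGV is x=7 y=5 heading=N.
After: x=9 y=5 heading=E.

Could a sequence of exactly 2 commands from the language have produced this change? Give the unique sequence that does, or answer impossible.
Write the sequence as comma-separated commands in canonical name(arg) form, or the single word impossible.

key: move(3) runs into the grid edge before its full distance
begin: x=7 y=5 heading=N
1. turn(right) → x=7 y=5 heading=E
2. move(3) → x=9 y=5 heading=E
no rival 2-sequence matches.

turn(right), move(3)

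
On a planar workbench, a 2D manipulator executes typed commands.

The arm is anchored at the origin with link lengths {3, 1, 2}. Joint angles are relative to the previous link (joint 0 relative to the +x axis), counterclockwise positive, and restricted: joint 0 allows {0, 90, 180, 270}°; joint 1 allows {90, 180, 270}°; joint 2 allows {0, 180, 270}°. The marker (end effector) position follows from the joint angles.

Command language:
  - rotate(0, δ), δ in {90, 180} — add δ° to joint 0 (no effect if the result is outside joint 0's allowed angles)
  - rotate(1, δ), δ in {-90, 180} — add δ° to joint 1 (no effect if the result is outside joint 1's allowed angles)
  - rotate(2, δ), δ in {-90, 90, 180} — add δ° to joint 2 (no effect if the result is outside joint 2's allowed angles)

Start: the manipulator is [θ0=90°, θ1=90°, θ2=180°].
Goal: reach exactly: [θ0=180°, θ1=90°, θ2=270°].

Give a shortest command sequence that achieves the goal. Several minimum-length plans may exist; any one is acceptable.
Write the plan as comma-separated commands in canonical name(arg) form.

begin: [θ0=90°, θ1=90°, θ2=180°]
[1] after rotate(0, 90): [θ0=180°, θ1=90°, θ2=180°]
[2] after rotate(2, 90): [θ0=180°, θ1=90°, θ2=270°]
shorter routes all fall short; 2 is best.

rotate(0, 90), rotate(2, 90)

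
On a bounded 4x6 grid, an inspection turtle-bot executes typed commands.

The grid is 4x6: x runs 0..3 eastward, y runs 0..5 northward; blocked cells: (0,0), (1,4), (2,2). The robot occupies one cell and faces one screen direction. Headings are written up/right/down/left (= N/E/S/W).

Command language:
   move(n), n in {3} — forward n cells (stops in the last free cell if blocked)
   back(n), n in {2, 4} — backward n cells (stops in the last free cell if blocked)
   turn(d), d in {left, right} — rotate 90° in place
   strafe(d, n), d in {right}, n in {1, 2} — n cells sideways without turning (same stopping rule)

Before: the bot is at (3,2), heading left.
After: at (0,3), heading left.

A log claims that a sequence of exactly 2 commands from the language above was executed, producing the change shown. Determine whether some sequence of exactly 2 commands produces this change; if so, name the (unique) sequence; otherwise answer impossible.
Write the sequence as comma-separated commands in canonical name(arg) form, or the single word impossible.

strafe(right, 1), move(3)

key: order matters: swapping strafe(right, 1) and move(3) lands elsewhere
begin: at (3,2), heading left
[1] after strafe(right, 1): at (3,3), heading left
[2] after move(3): at (0,3), heading left
no rival 2-sequence matches.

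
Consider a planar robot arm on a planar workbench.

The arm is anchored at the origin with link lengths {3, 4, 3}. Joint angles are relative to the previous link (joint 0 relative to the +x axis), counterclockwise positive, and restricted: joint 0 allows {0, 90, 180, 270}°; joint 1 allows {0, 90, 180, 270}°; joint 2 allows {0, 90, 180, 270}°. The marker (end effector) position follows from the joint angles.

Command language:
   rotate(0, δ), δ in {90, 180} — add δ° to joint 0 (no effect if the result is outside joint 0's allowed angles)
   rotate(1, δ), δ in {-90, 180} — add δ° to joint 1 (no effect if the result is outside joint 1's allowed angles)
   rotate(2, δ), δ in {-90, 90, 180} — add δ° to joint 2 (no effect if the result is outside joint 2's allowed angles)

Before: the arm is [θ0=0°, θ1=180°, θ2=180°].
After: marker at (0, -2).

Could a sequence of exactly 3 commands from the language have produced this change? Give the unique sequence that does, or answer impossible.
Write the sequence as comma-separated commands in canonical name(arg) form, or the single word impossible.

rotate(0, 90), rotate(0, 90), rotate(0, 90)

initial: [θ0=0°, θ1=180°, θ2=180°]
step 1 (rotate(0, 90)): [θ0=90°, θ1=180°, θ2=180°]
step 2 (rotate(0, 90)): [θ0=180°, θ1=180°, θ2=180°]
step 3 (rotate(0, 90)): [θ0=270°, θ1=180°, θ2=180°]
all 343 alternatives checked — unique.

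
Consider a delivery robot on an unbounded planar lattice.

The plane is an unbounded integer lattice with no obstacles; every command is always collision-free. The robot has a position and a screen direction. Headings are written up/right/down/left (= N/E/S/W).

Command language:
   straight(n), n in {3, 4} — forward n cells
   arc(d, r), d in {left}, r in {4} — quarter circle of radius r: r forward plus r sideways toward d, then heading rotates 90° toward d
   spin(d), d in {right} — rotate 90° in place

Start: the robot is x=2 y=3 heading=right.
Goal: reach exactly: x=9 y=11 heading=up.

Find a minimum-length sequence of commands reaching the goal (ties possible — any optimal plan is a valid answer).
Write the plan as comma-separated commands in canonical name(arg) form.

start: x=2 y=3 heading=right
1. straight(3) → x=5 y=3 heading=right
2. arc(left, 4) → x=9 y=7 heading=up
3. straight(4) → x=9 y=11 heading=up
nothing shorter than 3 reaches the goal.

straight(3), arc(left, 4), straight(4)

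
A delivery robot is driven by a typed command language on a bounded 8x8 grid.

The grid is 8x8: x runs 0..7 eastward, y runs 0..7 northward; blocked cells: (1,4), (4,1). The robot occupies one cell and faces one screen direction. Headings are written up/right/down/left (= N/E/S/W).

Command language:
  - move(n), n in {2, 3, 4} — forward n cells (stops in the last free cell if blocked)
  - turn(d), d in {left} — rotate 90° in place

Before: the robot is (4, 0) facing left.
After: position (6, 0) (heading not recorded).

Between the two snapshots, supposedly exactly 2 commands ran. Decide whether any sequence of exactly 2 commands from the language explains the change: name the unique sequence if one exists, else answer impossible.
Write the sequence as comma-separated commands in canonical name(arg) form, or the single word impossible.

impossible

no 2-step route produces this change.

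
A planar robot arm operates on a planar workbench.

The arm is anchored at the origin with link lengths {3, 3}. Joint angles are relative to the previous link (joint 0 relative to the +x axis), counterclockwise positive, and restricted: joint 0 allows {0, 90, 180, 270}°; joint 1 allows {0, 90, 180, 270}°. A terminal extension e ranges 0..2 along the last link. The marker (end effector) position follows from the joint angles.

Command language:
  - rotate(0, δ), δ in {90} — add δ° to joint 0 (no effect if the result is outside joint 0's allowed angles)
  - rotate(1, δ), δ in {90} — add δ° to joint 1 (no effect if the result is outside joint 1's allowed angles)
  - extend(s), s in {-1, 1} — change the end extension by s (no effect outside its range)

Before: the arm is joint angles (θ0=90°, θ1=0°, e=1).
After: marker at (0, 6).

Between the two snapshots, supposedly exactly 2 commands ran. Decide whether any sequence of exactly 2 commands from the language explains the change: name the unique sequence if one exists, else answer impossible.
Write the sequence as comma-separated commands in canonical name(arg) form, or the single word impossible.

start: joint angles (θ0=90°, θ1=0°, e=1)
step 1 (extend(-1)): joint angles (θ0=90°, θ1=0°, e=0)
step 2 (extend(-1)): joint angles (θ0=90°, θ1=0°, e=0)
no other 2-command option fits: unique.

extend(-1), extend(-1)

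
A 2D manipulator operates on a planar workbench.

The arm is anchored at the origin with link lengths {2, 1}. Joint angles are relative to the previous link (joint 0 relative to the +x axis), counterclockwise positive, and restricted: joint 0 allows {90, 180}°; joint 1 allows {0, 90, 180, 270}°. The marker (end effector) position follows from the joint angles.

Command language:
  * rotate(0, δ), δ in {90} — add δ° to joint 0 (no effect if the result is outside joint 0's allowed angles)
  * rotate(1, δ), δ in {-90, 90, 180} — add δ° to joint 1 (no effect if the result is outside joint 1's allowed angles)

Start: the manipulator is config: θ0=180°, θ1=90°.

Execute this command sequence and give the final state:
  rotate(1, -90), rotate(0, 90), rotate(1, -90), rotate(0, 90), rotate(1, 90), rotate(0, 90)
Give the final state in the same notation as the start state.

config: θ0=180°, θ1=0°

initial: config: θ0=180°, θ1=90°
step 1 (rotate(1, -90)): config: θ0=180°, θ1=0°
step 2 (rotate(0, 90)): config: θ0=180°, θ1=0°
step 3 (rotate(1, -90)): config: θ0=180°, θ1=270°
step 4 (rotate(0, 90)): config: θ0=180°, θ1=270°
step 5 (rotate(1, 90)): config: θ0=180°, θ1=0°
step 6 (rotate(0, 90)): config: θ0=180°, θ1=0°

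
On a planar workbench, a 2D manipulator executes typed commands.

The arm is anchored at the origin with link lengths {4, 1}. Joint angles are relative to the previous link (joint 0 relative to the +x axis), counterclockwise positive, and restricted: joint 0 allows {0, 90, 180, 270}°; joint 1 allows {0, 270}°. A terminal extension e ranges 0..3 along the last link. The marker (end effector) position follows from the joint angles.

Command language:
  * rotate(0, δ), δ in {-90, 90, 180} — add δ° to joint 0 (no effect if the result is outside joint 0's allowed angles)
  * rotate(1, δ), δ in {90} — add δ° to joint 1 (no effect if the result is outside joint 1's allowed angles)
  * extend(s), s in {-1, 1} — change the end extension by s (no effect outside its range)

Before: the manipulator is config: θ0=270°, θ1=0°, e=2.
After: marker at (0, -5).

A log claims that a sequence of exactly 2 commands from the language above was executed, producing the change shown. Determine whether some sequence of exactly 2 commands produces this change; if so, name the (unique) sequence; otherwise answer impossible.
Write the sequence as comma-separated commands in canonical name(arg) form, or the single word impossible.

extend(-1), extend(-1)

start: config: θ0=270°, θ1=0°, e=2
step 1 (extend(-1)): config: θ0=270°, θ1=0°, e=1
step 2 (extend(-1)): config: θ0=270°, θ1=0°, e=0
all 36 alternatives checked — unique.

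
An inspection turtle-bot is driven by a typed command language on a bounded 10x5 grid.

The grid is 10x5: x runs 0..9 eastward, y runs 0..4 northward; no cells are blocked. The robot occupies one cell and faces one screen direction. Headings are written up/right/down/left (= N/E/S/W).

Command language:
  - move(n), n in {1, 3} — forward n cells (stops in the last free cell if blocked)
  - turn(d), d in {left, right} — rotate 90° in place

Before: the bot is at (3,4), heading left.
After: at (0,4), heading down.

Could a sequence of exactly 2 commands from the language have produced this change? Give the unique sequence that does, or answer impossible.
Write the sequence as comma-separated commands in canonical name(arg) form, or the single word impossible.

key: cell and facing (now S) both changed — the 2 commands mix motion and turning
from: at (3,4), heading left
t=1 move(3) ⇒ at (0,4), heading left
t=2 turn(left) ⇒ at (0,4), heading down
no other 2-command option fits: unique.

move(3), turn(left)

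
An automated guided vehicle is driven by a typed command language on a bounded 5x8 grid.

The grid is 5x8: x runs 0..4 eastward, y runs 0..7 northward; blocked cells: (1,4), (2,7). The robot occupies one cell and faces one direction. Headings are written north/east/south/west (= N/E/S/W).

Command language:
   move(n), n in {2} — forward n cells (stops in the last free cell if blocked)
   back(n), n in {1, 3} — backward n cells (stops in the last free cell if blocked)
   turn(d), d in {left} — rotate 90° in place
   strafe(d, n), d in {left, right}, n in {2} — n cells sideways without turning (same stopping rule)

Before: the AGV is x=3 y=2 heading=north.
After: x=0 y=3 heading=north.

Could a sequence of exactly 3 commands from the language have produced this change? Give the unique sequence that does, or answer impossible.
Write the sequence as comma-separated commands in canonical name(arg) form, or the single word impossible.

strafe(left, 2), move(2), strafe(left, 2)

key: move(2) is stopped early by the blocked cell at (1,4)
from: x=3 y=2 heading=north
t=1 strafe(left, 2) ⇒ x=1 y=2 heading=north
t=2 move(2) ⇒ x=1 y=3 heading=north
t=3 strafe(left, 2) ⇒ x=0 y=3 heading=north
uniquely the one of 216 3-step routes that fits.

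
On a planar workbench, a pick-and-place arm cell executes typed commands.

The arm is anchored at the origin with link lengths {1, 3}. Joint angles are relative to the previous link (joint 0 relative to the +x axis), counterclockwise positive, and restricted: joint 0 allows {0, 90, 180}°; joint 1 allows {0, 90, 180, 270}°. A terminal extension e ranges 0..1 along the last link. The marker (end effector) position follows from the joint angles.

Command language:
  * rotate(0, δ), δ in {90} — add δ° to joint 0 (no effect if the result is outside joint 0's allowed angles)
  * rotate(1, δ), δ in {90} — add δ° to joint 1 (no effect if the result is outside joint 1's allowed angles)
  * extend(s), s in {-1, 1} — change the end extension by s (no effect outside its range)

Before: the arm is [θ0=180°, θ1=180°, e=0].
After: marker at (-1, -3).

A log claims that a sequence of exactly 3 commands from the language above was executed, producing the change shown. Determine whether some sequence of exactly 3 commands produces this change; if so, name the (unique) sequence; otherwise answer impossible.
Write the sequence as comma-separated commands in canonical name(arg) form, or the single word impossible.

start: [θ0=180°, θ1=180°, e=0]
1. rotate(1, 90) → [θ0=180°, θ1=270°, e=0]
2. rotate(1, 90) → [θ0=180°, θ1=0°, e=0]
3. rotate(1, 90) → [θ0=180°, θ1=90°, e=0]
all 64 alternatives checked — unique.

rotate(1, 90), rotate(1, 90), rotate(1, 90)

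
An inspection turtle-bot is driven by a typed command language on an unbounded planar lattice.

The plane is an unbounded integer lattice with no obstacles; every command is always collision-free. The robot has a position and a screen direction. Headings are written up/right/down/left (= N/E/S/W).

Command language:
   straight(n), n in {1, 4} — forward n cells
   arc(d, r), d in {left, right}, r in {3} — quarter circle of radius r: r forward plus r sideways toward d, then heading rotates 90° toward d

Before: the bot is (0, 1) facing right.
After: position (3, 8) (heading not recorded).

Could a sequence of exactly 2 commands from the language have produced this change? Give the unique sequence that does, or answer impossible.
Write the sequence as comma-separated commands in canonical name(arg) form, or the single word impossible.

key: running straight(4) before arc(left, 3) would end elsewhere — order is forced
initial: (0, 1) facing right
[1] after arc(left, 3): (3, 4) facing up
[2] after straight(4): (3, 8) facing up
no rival 2-sequence matches.

arc(left, 3), straight(4)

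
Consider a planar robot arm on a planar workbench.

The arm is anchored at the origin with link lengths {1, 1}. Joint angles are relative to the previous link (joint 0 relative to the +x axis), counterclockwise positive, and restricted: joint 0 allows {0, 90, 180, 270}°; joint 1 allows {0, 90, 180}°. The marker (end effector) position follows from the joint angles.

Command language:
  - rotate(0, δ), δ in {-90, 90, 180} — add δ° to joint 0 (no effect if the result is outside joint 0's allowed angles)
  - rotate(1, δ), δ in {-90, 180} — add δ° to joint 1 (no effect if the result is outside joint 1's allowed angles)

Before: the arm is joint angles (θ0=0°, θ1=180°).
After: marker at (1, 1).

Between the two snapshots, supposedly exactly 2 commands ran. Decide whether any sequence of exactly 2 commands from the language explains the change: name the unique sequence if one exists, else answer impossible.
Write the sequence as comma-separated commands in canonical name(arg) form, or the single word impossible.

key: running rotate(1, 180) before rotate(1, -90) would end elsewhere — order is forced
begin: joint angles (θ0=0°, θ1=180°)
1. rotate(1, -90) → joint angles (θ0=0°, θ1=90°)
2. rotate(1, 180) → joint angles (θ0=0°, θ1=90°)
uniquely the one of 25 2-step routes that fits.

rotate(1, -90), rotate(1, 180)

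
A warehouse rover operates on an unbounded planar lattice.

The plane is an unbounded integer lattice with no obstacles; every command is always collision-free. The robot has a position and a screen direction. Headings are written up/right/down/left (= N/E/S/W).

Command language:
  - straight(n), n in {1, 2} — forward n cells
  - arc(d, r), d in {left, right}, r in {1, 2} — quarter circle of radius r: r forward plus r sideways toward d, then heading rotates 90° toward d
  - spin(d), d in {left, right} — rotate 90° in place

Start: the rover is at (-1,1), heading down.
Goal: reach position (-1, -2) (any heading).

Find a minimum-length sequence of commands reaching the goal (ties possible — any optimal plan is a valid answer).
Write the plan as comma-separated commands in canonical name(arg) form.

straight(1), straight(2)

start: at (-1,1), heading down
1. straight(1) → at (-1,0), heading down
2. straight(2) → at (-1,-2), heading down
minimal: 2 command(s), checked below 2.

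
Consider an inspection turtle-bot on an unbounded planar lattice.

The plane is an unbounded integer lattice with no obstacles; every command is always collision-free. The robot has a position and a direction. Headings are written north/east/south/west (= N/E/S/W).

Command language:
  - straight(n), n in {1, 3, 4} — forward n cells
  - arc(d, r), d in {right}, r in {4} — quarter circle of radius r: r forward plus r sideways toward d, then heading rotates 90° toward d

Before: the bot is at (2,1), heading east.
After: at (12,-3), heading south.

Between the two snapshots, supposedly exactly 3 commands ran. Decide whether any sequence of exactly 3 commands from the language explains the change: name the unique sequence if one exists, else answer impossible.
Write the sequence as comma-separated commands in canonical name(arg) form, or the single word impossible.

key: running arc(right, 4) before straight(3) would end elsewhere — order is forced
t0: at (2,1), heading east
step 1 (straight(3)): at (5,1), heading east
step 2 (straight(3)): at (8,1), heading east
step 3 (arc(right, 4)): at (12,-3), heading south
all 64 alternatives checked — unique.

straight(3), straight(3), arc(right, 4)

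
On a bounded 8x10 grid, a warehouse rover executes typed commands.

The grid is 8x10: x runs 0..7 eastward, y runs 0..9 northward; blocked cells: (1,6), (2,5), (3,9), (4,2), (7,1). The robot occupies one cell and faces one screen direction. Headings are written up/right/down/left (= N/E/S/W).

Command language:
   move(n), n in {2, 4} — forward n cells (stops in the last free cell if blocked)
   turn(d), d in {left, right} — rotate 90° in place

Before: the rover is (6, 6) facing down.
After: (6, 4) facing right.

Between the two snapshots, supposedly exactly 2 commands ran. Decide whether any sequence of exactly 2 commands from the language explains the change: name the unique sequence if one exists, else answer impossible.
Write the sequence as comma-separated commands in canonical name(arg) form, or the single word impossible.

key: order matters: swapping move(2) and turn(left) lands elsewhere
initial: (6, 6) facing down
step 1 (move(2)): (6, 4) facing down
step 2 (turn(left)): (6, 4) facing right
all 16 alternatives checked — unique.

move(2), turn(left)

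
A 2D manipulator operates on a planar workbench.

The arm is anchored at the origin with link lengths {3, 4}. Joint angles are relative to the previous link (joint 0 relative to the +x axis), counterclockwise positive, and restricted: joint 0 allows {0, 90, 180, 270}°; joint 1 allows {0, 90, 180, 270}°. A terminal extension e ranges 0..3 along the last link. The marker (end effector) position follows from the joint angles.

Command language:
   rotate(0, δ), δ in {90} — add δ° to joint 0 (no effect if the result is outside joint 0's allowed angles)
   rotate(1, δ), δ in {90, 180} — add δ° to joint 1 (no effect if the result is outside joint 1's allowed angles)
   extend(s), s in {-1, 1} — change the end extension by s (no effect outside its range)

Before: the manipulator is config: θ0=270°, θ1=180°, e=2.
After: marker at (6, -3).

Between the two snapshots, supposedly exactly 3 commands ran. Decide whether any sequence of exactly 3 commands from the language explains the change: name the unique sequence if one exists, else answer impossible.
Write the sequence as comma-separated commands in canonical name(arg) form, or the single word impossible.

initial: config: θ0=270°, θ1=180°, e=2
step 1 (rotate(1, 90)): config: θ0=270°, θ1=270°, e=2
step 2 (rotate(1, 90)): config: θ0=270°, θ1=0°, e=2
step 3 (rotate(1, 90)): config: θ0=270°, θ1=90°, e=2
no rival 3-sequence matches.

rotate(1, 90), rotate(1, 90), rotate(1, 90)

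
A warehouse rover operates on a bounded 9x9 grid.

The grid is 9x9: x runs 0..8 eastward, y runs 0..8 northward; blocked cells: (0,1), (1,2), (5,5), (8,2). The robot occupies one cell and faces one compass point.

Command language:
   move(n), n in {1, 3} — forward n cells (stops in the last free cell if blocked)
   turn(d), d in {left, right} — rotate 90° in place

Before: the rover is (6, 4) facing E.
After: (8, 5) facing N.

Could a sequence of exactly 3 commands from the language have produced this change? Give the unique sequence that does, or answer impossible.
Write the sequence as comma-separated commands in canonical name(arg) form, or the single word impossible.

key: position moved to (8,5) AND the heading swung to N — translation plus rotation needed
start: (6, 4) facing E
t=1 move(3) ⇒ (8, 4) facing E
t=2 turn(left) ⇒ (8, 4) facing N
t=3 move(1) ⇒ (8, 5) facing N
no other 3-command option fits: unique.

move(3), turn(left), move(1)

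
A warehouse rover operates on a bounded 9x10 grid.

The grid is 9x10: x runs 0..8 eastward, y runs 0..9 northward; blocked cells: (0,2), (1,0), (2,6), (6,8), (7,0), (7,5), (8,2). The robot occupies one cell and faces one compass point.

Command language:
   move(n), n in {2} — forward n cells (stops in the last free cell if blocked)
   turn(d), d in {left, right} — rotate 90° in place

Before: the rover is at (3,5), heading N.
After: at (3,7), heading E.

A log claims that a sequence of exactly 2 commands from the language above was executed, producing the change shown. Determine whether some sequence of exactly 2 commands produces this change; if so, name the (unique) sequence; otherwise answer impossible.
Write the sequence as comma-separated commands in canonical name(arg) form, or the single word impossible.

key: position moved to (3,7) AND the heading swung to E — translation plus rotation needed
t0: at (3,5), heading N
[1] after move(2): at (3,7), heading N
[2] after turn(right): at (3,7), heading E
uniquely the one of 9 2-step routes that fits.

move(2), turn(right)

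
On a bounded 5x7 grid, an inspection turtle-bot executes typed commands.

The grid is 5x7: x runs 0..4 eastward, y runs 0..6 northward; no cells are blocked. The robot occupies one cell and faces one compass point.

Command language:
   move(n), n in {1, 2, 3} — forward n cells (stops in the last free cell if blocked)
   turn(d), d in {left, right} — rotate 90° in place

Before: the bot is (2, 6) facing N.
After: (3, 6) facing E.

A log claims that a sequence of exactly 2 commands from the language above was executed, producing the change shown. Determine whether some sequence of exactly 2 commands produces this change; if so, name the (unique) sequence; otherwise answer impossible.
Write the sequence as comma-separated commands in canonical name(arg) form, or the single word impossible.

turn(right), move(1)

key: position moved to (3,6) AND the heading swung to E — translation plus rotation needed
t0: (2, 6) facing N
[1] after turn(right): (2, 6) facing E
[2] after move(1): (3, 6) facing E
all 25 alternatives checked — unique.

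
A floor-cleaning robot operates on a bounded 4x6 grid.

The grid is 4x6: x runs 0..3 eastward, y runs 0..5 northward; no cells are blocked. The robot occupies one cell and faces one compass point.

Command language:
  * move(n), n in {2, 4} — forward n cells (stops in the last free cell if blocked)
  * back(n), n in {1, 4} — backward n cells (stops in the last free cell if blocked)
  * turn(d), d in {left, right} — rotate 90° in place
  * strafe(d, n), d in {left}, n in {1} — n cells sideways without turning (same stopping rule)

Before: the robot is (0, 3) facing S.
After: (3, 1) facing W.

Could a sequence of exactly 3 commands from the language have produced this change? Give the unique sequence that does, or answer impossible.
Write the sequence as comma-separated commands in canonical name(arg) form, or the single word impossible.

move(2), turn(right), back(4)

key: cell and facing (now W) both changed — the 3 commands mix motion and turning
begin: (0, 3) facing S
1. move(2) → (0, 1) facing S
2. turn(right) → (0, 1) facing W
3. back(4) → (3, 1) facing W
all 343 alternatives checked — unique.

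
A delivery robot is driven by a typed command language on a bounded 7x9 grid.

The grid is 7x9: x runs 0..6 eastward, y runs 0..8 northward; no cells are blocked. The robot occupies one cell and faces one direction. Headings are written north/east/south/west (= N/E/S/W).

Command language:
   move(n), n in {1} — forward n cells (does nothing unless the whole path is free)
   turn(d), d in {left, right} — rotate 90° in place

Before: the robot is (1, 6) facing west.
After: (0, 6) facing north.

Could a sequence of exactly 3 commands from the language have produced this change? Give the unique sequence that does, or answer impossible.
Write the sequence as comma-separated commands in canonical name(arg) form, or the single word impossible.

move(1), move(1), turn(right)

key: the second move(1) would leave the grid, so it does nothing
initial: (1, 6) facing west
[1] after move(1): (0, 6) facing west
[2] after move(1): (0, 6) facing west
[3] after turn(right): (0, 6) facing north
all 27 alternatives checked — unique.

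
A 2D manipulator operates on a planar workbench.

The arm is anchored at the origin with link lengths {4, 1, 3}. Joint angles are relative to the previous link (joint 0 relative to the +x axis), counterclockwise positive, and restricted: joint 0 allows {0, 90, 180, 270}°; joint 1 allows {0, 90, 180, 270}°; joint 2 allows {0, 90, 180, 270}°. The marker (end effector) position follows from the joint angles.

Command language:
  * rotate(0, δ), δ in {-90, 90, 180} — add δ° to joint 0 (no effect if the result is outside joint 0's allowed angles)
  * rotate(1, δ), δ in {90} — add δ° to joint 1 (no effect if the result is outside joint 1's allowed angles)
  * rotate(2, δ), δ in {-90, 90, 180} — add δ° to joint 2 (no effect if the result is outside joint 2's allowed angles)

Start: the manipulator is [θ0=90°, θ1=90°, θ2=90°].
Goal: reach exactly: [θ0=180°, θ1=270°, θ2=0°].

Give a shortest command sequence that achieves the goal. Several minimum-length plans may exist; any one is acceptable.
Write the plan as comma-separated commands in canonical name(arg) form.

rotate(0, 90), rotate(1, 90), rotate(1, 90), rotate(2, -90)

from: [θ0=90°, θ1=90°, θ2=90°]
1. rotate(0, 90) → [θ0=180°, θ1=90°, θ2=90°]
2. rotate(1, 90) → [θ0=180°, θ1=180°, θ2=90°]
3. rotate(1, 90) → [θ0=180°, θ1=270°, θ2=90°]
4. rotate(2, -90) → [θ0=180°, θ1=270°, θ2=0°]
nothing shorter than 4 reaches the goal.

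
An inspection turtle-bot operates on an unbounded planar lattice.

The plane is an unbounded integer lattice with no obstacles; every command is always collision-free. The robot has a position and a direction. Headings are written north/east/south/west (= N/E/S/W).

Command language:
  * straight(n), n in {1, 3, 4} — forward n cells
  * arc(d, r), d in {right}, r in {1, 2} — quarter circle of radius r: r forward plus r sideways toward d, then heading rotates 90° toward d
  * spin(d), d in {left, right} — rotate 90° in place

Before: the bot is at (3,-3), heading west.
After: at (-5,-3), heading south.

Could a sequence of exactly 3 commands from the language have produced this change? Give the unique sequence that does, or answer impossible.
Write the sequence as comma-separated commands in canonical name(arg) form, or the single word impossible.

straight(4), straight(4), spin(left)

key: running spin(left) before straight(4) would end elsewhere — order is forced
t0: at (3,-3), heading west
step 1 (straight(4)): at (-1,-3), heading west
step 2 (straight(4)): at (-5,-3), heading west
step 3 (spin(left)): at (-5,-3), heading south
all 343 alternatives checked — unique.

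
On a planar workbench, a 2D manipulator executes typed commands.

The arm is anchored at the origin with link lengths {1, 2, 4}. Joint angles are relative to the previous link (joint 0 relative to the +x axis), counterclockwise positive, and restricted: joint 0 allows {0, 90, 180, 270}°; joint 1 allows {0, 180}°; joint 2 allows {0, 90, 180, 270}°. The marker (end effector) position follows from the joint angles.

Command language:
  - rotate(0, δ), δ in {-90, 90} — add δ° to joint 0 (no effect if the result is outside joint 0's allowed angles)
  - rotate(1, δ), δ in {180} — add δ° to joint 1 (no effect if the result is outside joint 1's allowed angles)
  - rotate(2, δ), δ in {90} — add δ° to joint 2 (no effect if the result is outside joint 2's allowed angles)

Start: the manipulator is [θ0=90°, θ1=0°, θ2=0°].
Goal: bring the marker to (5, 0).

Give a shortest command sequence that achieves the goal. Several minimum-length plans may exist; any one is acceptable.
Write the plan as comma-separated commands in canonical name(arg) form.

start: [θ0=90°, θ1=0°, θ2=0°]
step 1 (rotate(0, 90)): [θ0=180°, θ1=0°, θ2=0°]
step 2 (rotate(1, 180)): [θ0=180°, θ1=180°, θ2=0°]
minimal: 2 command(s), checked below 2.

rotate(0, 90), rotate(1, 180)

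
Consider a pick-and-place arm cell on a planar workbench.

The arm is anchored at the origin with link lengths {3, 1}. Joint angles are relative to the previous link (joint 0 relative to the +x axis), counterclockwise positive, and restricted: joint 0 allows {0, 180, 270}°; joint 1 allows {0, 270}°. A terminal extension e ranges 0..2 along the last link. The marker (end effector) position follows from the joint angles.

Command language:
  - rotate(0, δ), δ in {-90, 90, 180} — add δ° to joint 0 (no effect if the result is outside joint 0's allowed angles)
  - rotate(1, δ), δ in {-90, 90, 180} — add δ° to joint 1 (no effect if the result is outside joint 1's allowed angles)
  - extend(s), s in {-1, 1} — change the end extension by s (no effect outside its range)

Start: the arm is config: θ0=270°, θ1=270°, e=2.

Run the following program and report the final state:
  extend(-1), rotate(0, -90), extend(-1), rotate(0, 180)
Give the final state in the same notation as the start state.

config: θ0=0°, θ1=270°, e=0

t0: config: θ0=270°, θ1=270°, e=2
step 1 (extend(-1)): config: θ0=270°, θ1=270°, e=1
step 2 (rotate(0, -90)): config: θ0=180°, θ1=270°, e=1
step 3 (extend(-1)): config: θ0=180°, θ1=270°, e=0
step 4 (rotate(0, 180)): config: θ0=0°, θ1=270°, e=0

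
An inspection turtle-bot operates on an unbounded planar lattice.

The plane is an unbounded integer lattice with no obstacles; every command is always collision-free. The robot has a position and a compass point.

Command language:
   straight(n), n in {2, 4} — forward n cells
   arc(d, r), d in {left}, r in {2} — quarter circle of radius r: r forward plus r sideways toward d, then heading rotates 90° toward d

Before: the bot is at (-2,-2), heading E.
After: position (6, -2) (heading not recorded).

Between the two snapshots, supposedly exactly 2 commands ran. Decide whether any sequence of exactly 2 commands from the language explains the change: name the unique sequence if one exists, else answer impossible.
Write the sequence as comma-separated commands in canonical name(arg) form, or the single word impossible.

begin: at (-2,-2), heading E
step 1 (straight(4)): at (2,-2), heading E
step 2 (straight(4)): at (6,-2), heading E
no other 2-command option fits: unique.

straight(4), straight(4)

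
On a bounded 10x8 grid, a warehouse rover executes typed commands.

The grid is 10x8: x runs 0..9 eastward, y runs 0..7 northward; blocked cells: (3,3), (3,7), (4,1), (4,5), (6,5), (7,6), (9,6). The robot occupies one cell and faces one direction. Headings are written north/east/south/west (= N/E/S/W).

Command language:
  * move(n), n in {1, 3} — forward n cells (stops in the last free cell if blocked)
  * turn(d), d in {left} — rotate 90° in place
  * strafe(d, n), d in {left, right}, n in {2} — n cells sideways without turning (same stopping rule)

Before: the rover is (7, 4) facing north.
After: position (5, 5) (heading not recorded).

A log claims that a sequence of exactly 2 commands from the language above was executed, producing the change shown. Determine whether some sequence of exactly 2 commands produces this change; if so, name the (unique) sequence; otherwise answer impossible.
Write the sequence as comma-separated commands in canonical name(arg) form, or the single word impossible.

strafe(left, 2), move(1)

key: order matters: swapping strafe(left, 2) and move(1) lands elsewhere
begin: (7, 4) facing north
[1] after strafe(left, 2): (5, 4) facing north
[2] after move(1): (5, 5) facing north
all 25 alternatives checked — unique.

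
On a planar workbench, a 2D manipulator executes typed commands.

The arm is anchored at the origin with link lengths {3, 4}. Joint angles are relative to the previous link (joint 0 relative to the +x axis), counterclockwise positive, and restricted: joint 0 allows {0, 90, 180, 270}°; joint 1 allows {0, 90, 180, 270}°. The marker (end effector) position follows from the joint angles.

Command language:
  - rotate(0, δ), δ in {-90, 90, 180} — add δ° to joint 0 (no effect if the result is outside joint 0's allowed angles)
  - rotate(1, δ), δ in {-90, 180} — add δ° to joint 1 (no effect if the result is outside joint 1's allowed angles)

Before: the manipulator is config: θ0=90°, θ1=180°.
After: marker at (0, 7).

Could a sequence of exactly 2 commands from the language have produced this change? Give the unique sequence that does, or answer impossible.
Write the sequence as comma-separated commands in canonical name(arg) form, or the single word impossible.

t0: config: θ0=90°, θ1=180°
[1] after rotate(1, -90): config: θ0=90°, θ1=90°
[2] after rotate(1, -90): config: θ0=90°, θ1=0°
uniquely the one of 25 2-step routes that fits.

rotate(1, -90), rotate(1, -90)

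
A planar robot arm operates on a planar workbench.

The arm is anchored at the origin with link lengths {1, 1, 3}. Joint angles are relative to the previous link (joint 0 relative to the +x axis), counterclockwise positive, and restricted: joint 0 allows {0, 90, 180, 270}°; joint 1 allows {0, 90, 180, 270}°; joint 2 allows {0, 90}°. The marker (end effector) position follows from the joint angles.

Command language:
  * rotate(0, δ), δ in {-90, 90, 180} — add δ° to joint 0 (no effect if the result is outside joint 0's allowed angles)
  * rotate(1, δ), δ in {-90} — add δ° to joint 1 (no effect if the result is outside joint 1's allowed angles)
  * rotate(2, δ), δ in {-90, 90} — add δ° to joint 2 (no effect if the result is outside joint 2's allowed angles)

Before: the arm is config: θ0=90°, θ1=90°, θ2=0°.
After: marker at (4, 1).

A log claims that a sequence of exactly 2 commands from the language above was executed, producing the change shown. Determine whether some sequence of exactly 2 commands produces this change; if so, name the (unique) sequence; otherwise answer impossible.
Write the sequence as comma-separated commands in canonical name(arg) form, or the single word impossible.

t0: config: θ0=90°, θ1=90°, θ2=0°
step 1 (rotate(1, -90)): config: θ0=90°, θ1=0°, θ2=0°
step 2 (rotate(1, -90)): config: θ0=90°, θ1=270°, θ2=0°
uniquely the one of 36 2-step routes that fits.

rotate(1, -90), rotate(1, -90)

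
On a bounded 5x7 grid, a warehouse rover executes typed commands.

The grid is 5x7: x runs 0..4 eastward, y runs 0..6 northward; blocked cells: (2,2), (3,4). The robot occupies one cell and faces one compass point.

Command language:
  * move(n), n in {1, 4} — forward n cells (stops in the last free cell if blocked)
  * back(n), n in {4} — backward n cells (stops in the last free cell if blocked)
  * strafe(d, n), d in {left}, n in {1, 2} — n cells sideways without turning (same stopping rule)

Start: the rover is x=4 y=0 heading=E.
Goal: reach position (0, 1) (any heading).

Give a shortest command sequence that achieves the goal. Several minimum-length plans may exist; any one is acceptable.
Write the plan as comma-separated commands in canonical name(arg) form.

strafe(left, 1), back(4)

begin: x=4 y=0 heading=E
step 1 (strafe(left, 1)): x=4 y=1 heading=E
step 2 (back(4)): x=0 y=1 heading=E
minimal: 2 command(s), checked below 2.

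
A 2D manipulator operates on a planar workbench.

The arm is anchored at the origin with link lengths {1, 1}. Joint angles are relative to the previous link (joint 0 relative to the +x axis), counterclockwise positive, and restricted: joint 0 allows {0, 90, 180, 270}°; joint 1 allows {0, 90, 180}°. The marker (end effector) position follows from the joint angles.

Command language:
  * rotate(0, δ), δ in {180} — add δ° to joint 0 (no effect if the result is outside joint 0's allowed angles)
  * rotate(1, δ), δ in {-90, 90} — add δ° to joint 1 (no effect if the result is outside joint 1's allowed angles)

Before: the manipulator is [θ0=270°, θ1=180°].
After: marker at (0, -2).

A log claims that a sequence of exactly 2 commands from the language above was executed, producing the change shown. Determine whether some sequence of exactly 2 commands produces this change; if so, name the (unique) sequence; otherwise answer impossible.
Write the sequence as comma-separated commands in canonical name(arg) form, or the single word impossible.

start: [θ0=270°, θ1=180°]
1. rotate(1, -90) → [θ0=270°, θ1=90°]
2. rotate(1, -90) → [θ0=270°, θ1=0°]
uniquely the one of 9 2-step routes that fits.

rotate(1, -90), rotate(1, -90)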